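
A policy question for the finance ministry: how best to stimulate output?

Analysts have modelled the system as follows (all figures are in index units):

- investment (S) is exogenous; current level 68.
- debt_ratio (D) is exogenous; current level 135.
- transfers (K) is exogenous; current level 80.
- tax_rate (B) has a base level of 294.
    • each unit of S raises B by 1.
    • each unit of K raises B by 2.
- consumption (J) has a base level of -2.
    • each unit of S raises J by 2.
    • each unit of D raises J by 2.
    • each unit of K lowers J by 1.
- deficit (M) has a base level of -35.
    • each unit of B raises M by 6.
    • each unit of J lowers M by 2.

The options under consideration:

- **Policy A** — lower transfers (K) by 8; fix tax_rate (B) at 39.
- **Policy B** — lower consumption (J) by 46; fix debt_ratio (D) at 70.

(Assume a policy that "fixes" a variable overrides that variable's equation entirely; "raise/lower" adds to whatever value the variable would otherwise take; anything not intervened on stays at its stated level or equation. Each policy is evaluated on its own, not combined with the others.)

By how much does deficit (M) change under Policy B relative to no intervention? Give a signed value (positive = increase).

352

Baseline:
  S = 68
  D = 135
  K = 80
  B = 294 + 68 + 2·80 = 522
  J = -2 + 2·68 + 2·135 − 80 = 324
  M = -35 + 6·522 − 2·324 = 2449
Policy B (J − 46, D := 70):
  S = 68
  D = 70
  K = 80
  B = 294 + 68 + 2·80 = 522
  J = -2 + 2·68 + 2·70 − 80 (−46 from intervention) = 148
  M = -35 + 6·522 − 2·148 = 2801
Change in M: 2801 − 2449 = 352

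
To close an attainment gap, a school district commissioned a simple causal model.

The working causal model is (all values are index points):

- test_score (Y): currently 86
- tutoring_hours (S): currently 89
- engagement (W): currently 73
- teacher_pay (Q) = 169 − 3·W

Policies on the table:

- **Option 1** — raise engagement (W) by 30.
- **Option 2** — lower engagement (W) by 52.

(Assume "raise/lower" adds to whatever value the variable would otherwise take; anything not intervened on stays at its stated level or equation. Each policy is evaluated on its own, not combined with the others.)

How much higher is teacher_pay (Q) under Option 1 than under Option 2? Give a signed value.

Option 1 (W + 30):
  W = 73 + 30 = 103
  Q = 169 − 3·103 = -140
Option 2 (W − 52):
  W = 73 − 52 = 21
  Q = 169 − 3·21 = 106
Q: -140 − 106 = -246

-246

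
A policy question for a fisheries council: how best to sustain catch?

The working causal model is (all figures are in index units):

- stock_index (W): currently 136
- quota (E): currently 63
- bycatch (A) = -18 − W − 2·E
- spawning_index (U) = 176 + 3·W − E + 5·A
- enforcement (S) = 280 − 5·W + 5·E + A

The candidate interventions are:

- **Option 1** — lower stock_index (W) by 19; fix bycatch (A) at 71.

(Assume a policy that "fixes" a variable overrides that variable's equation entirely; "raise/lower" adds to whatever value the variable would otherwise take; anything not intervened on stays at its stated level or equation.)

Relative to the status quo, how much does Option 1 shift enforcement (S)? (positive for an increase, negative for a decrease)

446

Baseline:
  W = 136
  E = 63
  A = -18 − 136 − 2·63 = -280
  S = 280 − 5·136 + 5·63 + (-280) = -365
Option 1 (W − 19, A := 71):
  W = 136 − 19 = 117
  E = 63
  A = 71
  S = 280 − 5·117 + 5·63 + 71 = 81
Change in S: 81 − (-365) = 446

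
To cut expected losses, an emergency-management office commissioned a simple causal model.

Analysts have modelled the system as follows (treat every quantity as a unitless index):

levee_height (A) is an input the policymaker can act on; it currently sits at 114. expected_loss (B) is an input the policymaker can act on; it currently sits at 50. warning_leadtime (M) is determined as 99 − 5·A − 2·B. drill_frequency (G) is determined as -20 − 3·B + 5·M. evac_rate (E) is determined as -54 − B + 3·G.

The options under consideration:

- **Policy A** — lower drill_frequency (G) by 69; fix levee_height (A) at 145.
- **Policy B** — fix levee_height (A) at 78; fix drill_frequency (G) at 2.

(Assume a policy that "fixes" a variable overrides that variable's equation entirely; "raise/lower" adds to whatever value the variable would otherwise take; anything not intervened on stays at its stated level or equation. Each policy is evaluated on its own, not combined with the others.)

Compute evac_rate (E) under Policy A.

Policy A (G − 69, A := 145):
  A = 145
  B = 50
  M = 99 − 5·145 − 2·50 = -726
  G = -20 − 3·50 + 5·(-726) (−69 from intervention) = -3869
  E = -54 − 50 + 3·(-3869) = -11711

-11711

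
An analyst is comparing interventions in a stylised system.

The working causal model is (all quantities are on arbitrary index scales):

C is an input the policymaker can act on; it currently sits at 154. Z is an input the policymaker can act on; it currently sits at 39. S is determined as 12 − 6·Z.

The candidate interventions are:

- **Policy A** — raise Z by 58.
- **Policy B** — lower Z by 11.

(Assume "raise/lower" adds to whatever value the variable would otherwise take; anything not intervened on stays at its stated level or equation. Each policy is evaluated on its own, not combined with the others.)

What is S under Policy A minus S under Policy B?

-414

Policy A (Z + 58):
  Z = 39 + 58 = 97
  S = 12 − 6·97 = -570
Policy B (Z − 11):
  Z = 39 − 11 = 28
  S = 12 − 6·28 = -156
S: -570 − (-156) = -414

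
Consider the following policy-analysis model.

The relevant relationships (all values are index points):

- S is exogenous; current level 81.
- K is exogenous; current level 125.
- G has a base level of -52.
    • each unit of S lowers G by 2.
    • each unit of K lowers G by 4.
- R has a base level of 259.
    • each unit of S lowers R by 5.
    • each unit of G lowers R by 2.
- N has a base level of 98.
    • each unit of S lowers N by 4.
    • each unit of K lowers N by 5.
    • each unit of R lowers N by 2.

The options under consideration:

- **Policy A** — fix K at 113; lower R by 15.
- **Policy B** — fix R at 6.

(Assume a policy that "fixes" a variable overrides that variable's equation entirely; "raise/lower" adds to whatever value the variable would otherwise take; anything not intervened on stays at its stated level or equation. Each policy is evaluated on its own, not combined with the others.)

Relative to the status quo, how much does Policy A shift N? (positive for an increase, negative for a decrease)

282

Baseline:
  S = 81
  K = 125
  G = -52 − 2·81 − 4·125 = -714
  R = 259 − 5·81 − 2·(-714) = 1282
  N = 98 − 4·81 − 5·125 − 2·1282 = -3415
Policy A (K := 113, R − 15):
  S = 81
  K = 113
  G = -52 − 2·81 − 4·113 = -666
  R = 259 − 5·81 − 2·(-666) (−15 from intervention) = 1171
  N = 98 − 4·81 − 5·113 − 2·1171 = -3133
Change in N: -3133 − (-3415) = 282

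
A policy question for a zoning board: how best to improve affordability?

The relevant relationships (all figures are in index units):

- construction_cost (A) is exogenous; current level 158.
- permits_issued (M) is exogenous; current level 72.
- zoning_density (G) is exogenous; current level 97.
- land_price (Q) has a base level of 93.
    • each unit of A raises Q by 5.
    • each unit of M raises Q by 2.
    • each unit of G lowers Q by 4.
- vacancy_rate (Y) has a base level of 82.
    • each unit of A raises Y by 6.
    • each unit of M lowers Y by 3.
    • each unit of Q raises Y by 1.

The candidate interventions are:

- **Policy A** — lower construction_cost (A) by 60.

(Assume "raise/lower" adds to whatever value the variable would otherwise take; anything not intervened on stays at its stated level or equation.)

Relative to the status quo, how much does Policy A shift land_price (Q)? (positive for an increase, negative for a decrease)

-300

Baseline:
  A = 158
  M = 72
  G = 97
  Q = 93 + 5·158 + 2·72 − 4·97 = 639
Policy A (A − 60):
  A = 158 − 60 = 98
  M = 72
  G = 97
  Q = 93 + 5·98 + 2·72 − 4·97 = 339
Change in Q: 339 − 639 = -300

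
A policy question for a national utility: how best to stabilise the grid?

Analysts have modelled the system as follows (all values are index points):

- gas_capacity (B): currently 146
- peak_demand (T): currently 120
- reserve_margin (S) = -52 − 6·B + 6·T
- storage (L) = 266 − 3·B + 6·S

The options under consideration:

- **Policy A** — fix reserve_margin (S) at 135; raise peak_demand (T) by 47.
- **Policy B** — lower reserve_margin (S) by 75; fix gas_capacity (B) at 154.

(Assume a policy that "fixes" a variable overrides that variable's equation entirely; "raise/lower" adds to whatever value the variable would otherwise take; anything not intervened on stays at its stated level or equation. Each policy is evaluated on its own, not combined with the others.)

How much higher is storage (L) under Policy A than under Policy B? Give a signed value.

Policy A (S := 135, T + 47):
  B = 146
  T = 120 + 47 = 167
  S = 135
  L = 266 − 3·146 + 6·135 = 638
Policy B (S − 75, B := 154):
  B = 154
  T = 120
  S = -52 − 6·154 + 6·120 (−75 from intervention) = -331
  L = 266 − 3·154 + 6·(-331) = -2182
L: 638 − (-2182) = 2820

2820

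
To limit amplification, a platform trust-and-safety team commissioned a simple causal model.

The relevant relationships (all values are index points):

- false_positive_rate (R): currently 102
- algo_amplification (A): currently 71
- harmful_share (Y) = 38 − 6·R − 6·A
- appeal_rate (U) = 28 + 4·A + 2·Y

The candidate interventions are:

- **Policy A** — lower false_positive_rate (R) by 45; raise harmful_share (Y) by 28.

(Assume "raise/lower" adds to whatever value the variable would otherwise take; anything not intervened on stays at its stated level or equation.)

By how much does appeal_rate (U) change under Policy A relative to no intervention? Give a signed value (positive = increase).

596

Baseline:
  R = 102
  A = 71
  Y = 38 − 6·102 − 6·71 = -1000
  U = 28 + 4·71 + 2·(-1000) = -1688
Policy A (R − 45, Y + 28):
  R = 102 − 45 = 57
  A = 71
  Y = 38 − 6·57 − 6·71 (+28 from intervention) = -702
  U = 28 + 4·71 + 2·(-702) = -1092
Change in U: -1092 − (-1688) = 596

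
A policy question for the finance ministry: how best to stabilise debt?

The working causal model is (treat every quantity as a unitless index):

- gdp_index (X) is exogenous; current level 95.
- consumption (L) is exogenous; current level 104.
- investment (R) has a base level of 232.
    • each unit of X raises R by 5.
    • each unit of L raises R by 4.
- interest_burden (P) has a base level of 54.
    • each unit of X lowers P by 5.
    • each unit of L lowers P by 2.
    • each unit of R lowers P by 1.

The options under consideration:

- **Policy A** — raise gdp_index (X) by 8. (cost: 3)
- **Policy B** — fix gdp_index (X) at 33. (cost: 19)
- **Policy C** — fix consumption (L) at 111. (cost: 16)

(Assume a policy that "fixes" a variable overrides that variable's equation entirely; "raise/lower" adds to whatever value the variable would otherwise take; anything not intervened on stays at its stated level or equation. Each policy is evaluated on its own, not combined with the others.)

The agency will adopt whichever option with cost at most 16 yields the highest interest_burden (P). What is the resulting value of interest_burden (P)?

-1794

Policy A (X + 8):
  X = 95 + 8 = 103
  L = 104
  R = 232 + 5·103 + 4·104 = 1163
  P = 54 − 5·103 − 2·104 − 1163 = -1832
Policy C (L := 111):
  X = 95
  L = 111
  R = 232 + 5·95 + 4·111 = 1151
  P = 54 − 5·95 − 2·111 − 1151 = -1794
Comparing — Policy A: P=-1832, Policy C: P=-1794. Highest is -1794 (Policy C).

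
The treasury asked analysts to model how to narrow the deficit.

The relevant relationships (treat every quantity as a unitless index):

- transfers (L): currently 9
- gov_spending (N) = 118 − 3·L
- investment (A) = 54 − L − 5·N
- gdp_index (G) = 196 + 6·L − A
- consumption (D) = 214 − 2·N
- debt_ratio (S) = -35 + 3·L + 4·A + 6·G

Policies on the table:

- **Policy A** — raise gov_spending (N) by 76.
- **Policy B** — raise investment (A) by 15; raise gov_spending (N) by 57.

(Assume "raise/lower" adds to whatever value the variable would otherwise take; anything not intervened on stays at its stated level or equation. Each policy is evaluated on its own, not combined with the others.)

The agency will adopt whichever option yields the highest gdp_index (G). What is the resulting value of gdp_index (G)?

1040

Policy A (N + 76):
  L = 9
  N = 118 − 3·9 (+76 from intervention) = 167
  A = 54 − 9 − 5·167 = -790
  G = 196 + 6·9 − (-790) = 1040
Policy B (A + 15, N + 57):
  L = 9
  N = 118 − 3·9 (+57 from intervention) = 148
  A = 54 − 9 − 5·148 (+15 from intervention) = -680
  G = 196 + 6·9 − (-680) = 930
Comparing — Policy A: G=1040, Policy B: G=930. Highest is 1040 (Policy A).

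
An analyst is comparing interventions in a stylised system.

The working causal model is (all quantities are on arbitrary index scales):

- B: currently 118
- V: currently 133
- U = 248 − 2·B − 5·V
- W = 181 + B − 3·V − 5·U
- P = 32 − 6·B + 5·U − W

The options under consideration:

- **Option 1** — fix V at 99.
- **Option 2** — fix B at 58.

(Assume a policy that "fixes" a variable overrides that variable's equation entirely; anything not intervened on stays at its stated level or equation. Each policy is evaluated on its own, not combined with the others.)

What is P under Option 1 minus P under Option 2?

-22

Option 1 (V := 99):
  B = 118
  V = 99
  U = 248 − 2·118 − 5·99 = -483
  W = 181 + 118 − 3·99 − 5·(-483) = 2417
  P = 32 − 6·118 + 5·(-483) − 2417 = -5508
Option 2 (B := 58):
  B = 58
  V = 133
  U = 248 − 2·58 − 5·133 = -533
  W = 181 + 58 − 3·133 − 5·(-533) = 2505
  P = 32 − 6·58 + 5·(-533) − 2505 = -5486
P: -5508 − (-5486) = -22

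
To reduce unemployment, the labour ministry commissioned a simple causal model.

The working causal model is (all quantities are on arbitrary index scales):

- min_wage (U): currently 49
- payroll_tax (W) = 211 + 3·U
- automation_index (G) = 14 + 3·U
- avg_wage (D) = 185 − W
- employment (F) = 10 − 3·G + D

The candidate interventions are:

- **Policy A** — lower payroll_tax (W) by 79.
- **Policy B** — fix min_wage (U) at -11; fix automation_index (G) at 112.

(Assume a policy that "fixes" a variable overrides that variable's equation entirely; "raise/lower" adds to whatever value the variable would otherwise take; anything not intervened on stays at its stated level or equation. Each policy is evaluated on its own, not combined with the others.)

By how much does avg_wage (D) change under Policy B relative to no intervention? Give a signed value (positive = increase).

180

Baseline:
  U = 49
  W = 211 + 3·49 = 358
  D = 185 − 358 = -173
Policy B (U := -11, G := 112):
  U = -11
  W = 211 + 3·(-11) = 178
  D = 185 − 178 = 7
Change in D: 7 − (-173) = 180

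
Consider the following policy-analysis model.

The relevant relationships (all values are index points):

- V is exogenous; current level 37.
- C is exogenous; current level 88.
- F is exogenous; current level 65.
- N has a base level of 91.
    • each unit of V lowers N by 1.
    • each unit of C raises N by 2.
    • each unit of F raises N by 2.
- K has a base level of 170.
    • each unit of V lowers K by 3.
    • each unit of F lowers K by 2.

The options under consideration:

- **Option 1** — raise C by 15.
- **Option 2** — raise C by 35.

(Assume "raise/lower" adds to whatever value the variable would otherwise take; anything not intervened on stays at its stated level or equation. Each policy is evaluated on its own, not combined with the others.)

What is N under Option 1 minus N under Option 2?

-40

Option 1 (C + 15):
  V = 37
  C = 88 + 15 = 103
  F = 65
  N = 91 − 37 + 2·103 + 2·65 = 390
Option 2 (C + 35):
  V = 37
  C = 88 + 35 = 123
  F = 65
  N = 91 − 37 + 2·123 + 2·65 = 430
N: 390 − 430 = -40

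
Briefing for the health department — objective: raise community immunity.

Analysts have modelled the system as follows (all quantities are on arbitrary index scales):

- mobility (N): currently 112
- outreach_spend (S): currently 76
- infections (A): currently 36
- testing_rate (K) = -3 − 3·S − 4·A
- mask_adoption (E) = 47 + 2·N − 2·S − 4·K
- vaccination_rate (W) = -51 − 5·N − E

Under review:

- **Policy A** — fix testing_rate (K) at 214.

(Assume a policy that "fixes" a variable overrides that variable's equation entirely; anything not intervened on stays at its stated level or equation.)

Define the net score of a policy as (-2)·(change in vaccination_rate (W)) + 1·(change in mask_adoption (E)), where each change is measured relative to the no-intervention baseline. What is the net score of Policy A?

-7068

Baseline:
  N = 112
  S = 76
  A = 36
  K = -3 − 3·76 − 4·36 = -375
  E = 47 + 2·112 − 2·76 − 4·(-375) = 1619
  W = -51 − 5·112 − 1619 = -2230
Policy A (K := 214):
  N = 112
  S = 76
  A = 36
  K = 214
  E = 47 + 2·112 − 2·76 − 4·214 = -737
  W = -51 − 5·112 − (-737) = 126
ΔW = 126 − (-2230) = 2356; ΔE = -737 − 1619 = -2356
Score = (-2)·2356 + 1·(-2356) = -7068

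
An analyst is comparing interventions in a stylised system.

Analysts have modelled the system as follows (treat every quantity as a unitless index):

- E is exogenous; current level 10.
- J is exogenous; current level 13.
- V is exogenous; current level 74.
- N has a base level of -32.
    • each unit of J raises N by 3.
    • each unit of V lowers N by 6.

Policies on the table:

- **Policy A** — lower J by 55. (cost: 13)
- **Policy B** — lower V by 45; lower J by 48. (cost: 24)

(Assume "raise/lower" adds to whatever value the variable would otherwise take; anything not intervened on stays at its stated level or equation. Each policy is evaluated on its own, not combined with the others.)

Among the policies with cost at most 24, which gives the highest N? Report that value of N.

Policy A (J − 55):
  J = 13 − 55 = -42
  V = 74
  N = -32 + 3·(-42) − 6·74 = -602
Policy B (V − 45, J − 48):
  J = 13 − 48 = -35
  V = 74 − 45 = 29
  N = -32 + 3·(-35) − 6·29 = -311
Comparing — Policy A: N=-602, Policy B: N=-311. Highest is -311 (Policy B).

-311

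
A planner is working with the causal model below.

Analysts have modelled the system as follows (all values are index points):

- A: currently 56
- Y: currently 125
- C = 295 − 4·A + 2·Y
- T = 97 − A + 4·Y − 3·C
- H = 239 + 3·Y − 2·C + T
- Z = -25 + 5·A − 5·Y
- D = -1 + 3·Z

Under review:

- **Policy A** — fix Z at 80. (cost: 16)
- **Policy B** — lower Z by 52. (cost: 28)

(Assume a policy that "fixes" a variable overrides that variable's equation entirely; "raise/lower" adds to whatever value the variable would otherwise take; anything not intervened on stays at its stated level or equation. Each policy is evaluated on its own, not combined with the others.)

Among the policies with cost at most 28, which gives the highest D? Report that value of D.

Policy A (Z := 80):
  A = 56
  Y = 125
  Z = 80
  D = -1 + 3·80 = 239
Policy B (Z − 52):
  A = 56
  Y = 125
  Z = -25 + 5·56 − 5·125 (−52 from intervention) = -422
  D = -1 + 3·(-422) = -1267
Comparing — Policy A: D=239, Policy B: D=-1267. Highest is 239 (Policy A).

239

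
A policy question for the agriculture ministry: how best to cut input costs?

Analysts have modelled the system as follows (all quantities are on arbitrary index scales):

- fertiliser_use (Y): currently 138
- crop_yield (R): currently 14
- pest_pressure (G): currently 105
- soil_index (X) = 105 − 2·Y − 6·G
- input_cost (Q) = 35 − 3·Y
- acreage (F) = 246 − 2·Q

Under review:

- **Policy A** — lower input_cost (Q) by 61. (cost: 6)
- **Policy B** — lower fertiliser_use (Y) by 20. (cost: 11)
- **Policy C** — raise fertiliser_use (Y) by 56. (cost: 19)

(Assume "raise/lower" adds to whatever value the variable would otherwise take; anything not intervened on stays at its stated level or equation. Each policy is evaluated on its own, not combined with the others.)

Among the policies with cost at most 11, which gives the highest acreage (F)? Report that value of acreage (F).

1126

Policy A (Q − 61):
  Y = 138
  Q = 35 − 3·138 (−61 from intervention) = -440
  F = 246 − 2·(-440) = 1126
Policy B (Y − 20):
  Y = 138 − 20 = 118
  Q = 35 − 3·118 = -319
  F = 246 − 2·(-319) = 884
Comparing — Policy A: F=1126, Policy B: F=884. Highest is 1126 (Policy A).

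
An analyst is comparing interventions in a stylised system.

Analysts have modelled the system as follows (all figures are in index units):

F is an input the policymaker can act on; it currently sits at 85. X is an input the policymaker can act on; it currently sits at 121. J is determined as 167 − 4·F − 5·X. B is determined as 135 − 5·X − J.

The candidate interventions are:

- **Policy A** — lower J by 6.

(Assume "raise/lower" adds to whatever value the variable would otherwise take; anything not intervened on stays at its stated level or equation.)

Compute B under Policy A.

Policy A (J − 6):
  F = 85
  X = 121
  J = 167 − 4·85 − 5·121 (−6 from intervention) = -784
  B = 135 − 5·121 − (-784) = 314

314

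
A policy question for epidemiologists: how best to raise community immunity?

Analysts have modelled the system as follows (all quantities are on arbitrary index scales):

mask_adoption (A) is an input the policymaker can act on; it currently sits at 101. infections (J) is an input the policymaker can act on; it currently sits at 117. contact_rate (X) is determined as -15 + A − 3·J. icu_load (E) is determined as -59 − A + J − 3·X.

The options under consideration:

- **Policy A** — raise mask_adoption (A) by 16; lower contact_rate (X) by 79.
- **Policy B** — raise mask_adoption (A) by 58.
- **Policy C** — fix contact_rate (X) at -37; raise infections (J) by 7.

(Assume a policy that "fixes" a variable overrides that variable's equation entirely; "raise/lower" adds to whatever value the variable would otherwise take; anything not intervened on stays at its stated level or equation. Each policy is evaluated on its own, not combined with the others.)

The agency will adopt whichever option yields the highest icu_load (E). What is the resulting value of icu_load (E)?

Policy A (A + 16, X − 79):
  A = 101 + 16 = 117
  J = 117
  X = -15 + 117 − 3·117 (−79 from intervention) = -328
  E = -59 − 117 + 117 − 3·(-328) = 925
Policy B (A + 58):
  A = 101 + 58 = 159
  J = 117
  X = -15 + 159 − 3·117 = -207
  E = -59 − 159 + 117 − 3·(-207) = 520
Policy C (X := -37, J + 7):
  A = 101
  J = 117 + 7 = 124
  X = -37
  E = -59 − 101 + 124 − 3·(-37) = 75
Comparing — Policy A: E=925, Policy B: E=520, Policy C: E=75. Highest is 925 (Policy A).

925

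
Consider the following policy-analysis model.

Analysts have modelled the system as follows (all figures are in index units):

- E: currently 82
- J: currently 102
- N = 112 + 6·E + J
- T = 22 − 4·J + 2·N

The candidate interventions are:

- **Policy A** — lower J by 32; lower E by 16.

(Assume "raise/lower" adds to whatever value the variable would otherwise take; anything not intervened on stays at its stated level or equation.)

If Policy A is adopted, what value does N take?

578

Policy A (J − 32, E − 16):
  E = 82 − 16 = 66
  J = 102 − 32 = 70
  N = 112 + 6·66 + 70 = 578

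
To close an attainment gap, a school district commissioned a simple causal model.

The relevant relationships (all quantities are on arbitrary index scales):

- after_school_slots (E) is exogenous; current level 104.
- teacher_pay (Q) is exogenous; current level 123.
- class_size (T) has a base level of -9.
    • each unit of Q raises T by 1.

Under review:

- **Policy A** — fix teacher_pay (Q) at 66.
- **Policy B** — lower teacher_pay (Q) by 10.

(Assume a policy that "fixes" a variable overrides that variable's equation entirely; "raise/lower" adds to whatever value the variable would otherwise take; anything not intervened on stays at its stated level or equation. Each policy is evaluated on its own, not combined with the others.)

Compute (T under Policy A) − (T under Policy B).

Policy A (Q := 66):
  Q = 66
  T = -9 + 66 = 57
Policy B (Q − 10):
  Q = 123 − 10 = 113
  T = -9 + 113 = 104
T: 57 − 104 = -47

-47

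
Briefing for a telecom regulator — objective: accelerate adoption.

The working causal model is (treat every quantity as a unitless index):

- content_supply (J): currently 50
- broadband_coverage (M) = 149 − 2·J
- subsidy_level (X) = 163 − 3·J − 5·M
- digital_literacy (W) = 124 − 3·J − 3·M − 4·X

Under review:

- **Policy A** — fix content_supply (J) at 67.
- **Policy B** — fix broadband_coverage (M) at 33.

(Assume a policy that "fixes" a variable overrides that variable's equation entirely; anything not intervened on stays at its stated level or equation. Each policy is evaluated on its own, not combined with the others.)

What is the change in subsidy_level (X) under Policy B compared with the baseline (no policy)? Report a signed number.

Baseline:
  J = 50
  M = 149 − 2·50 = 49
  X = 163 − 3·50 − 5·49 = -232
Policy B (M := 33):
  J = 50
  M = 33
  X = 163 − 3·50 − 5·33 = -152
Change in X: -152 − (-232) = 80

80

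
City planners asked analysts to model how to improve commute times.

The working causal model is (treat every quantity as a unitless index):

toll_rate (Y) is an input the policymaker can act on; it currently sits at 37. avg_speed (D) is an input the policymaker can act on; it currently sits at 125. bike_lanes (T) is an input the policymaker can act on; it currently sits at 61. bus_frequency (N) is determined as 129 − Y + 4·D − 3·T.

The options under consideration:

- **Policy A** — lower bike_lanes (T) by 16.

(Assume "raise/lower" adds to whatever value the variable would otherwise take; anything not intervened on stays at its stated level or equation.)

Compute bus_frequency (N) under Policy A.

Policy A (T − 16):
  Y = 37
  D = 125
  T = 61 − 16 = 45
  N = 129 − 37 + 4·125 − 3·45 = 457

457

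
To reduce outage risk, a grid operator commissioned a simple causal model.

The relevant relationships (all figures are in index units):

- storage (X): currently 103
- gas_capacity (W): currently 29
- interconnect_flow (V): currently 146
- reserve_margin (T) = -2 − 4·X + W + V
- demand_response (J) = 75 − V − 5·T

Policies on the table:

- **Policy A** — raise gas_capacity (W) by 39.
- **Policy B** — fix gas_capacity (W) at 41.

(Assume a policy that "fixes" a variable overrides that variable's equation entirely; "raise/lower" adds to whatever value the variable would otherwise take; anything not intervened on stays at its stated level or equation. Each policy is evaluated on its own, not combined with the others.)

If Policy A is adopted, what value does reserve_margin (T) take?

-200

Policy A (W + 39):
  X = 103
  W = 29 + 39 = 68
  V = 146
  T = -2 − 4·103 + 68 + 146 = -200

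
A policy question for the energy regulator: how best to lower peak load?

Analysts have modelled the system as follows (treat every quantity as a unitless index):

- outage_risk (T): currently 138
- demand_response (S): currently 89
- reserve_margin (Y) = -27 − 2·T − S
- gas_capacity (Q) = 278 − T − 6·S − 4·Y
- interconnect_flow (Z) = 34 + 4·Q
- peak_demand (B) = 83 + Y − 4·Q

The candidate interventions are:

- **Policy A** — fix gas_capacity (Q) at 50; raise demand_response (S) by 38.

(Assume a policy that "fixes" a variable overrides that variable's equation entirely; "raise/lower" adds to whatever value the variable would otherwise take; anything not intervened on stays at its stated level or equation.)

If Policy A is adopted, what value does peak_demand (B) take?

-547

Policy A (Q := 50, S + 38):
  T = 138
  S = 89 + 38 = 127
  Y = -27 − 2·138 − 127 = -430
  Q = 50
  B = 83 + (-430) − 4·50 = -547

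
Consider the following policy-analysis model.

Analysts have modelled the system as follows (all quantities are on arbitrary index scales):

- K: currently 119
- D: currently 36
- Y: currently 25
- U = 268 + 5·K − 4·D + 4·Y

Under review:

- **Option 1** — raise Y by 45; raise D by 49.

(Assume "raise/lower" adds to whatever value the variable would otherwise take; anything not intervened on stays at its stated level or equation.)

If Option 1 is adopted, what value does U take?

Option 1 (Y + 45, D + 49):
  K = 119
  D = 36 + 49 = 85
  Y = 25 + 45 = 70
  U = 268 + 5·119 − 4·85 + 4·70 = 803

803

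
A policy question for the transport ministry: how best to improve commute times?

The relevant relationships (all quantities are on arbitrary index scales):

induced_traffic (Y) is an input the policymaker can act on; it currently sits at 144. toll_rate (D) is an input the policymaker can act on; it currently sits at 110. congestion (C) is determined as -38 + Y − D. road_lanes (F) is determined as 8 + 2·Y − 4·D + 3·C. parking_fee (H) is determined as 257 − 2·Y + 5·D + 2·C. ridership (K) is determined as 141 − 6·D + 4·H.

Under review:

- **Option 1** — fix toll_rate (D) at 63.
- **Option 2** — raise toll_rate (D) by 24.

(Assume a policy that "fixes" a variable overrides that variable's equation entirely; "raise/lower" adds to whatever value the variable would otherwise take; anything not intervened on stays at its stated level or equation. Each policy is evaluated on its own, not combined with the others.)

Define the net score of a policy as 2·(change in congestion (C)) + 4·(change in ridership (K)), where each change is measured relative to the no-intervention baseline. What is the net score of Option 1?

-1034

Baseline:
  Y = 144
  D = 110
  C = -38 + 144 − 110 = -4
  H = 257 − 2·144 + 5·110 + 2·(-4) = 511
  K = 141 − 6·110 + 4·511 = 1525
Option 1 (D := 63):
  Y = 144
  D = 63
  C = -38 + 144 − 63 = 43
  H = 257 − 2·144 + 5·63 + 2·43 = 370
  K = 141 − 6·63 + 4·370 = 1243
ΔC = 43 − (-4) = 47; ΔK = 1243 − 1525 = -282
Score = 2·47 + 4·(-282) = -1034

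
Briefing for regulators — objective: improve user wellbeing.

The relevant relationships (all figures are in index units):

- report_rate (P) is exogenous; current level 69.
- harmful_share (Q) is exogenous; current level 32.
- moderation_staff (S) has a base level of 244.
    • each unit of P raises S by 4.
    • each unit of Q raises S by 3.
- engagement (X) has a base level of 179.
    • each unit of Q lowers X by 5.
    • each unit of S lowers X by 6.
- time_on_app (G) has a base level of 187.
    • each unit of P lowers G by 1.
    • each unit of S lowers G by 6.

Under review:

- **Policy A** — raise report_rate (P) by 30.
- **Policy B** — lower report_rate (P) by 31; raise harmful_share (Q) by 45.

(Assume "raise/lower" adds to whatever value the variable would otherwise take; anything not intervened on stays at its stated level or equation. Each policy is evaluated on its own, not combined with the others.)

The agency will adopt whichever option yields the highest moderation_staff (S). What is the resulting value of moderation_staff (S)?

736

Policy A (P + 30):
  P = 69 + 30 = 99
  Q = 32
  S = 244 + 4·99 + 3·32 = 736
Policy B (P − 31, Q + 45):
  P = 69 − 31 = 38
  Q = 32 + 45 = 77
  S = 244 + 4·38 + 3·77 = 627
Comparing — Policy A: S=736, Policy B: S=627. Highest is 736 (Policy A).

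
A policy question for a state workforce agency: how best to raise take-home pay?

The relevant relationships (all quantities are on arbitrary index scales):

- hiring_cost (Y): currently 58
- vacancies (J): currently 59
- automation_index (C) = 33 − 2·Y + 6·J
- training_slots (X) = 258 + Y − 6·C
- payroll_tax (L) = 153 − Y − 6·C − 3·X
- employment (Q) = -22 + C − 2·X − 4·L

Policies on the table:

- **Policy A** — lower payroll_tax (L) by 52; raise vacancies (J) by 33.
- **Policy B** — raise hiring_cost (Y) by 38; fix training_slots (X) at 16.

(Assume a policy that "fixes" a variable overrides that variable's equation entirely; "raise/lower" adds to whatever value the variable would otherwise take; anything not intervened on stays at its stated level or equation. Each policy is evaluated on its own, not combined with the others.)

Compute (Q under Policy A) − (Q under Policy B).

-18234

Policy A (L − 52, J + 33):
  Y = 58
  J = 59 + 33 = 92
  C = 33 − 2·58 + 6·92 = 469
  X = 258 + 58 − 6·469 = -2498
  L = 153 − 58 − 6·469 − 3·(-2498) (−52 from intervention) = 4723
  Q = -22 + 469 − 2·(-2498) − 4·4723 = -13449
Policy B (Y + 38, X := 16):
  Y = 58 + 38 = 96
  J = 59
  C = 33 − 2·96 + 6·59 = 195
  X = 16
  L = 153 − 96 − 6·195 − 3·16 = -1161
  Q = -22 + 195 − 2·16 − 4·(-1161) = 4785
Q: -13449 − 4785 = -18234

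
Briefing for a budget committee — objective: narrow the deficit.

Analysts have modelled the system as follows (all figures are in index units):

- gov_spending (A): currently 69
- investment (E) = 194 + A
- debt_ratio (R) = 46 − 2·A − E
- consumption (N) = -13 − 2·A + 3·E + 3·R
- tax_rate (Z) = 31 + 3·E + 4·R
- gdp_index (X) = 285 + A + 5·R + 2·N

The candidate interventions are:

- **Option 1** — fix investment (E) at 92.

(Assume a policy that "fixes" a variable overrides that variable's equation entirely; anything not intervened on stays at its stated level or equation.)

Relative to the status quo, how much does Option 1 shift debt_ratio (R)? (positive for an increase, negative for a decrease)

Baseline:
  A = 69
  E = 194 + 69 = 263
  R = 46 − 2·69 − 263 = -355
Option 1 (E := 92):
  A = 69
  E = 92
  R = 46 − 2·69 − 92 = -184
Change in R: -184 − (-355) = 171

171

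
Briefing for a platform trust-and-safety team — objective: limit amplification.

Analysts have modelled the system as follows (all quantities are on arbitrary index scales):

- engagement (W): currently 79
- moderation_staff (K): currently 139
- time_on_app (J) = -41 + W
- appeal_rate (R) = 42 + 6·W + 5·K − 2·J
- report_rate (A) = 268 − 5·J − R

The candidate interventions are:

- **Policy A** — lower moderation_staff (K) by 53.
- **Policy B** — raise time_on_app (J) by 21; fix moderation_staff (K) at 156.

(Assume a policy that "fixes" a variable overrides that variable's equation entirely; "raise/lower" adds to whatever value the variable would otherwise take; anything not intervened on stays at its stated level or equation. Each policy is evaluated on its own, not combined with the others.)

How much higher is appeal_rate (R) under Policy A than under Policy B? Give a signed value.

-308

Policy A (K − 53):
  W = 79
  K = 139 − 53 = 86
  J = -41 + 79 = 38
  R = 42 + 6·79 + 5·86 − 2·38 = 870
Policy B (J + 21, K := 156):
  W = 79
  K = 156
  J = -41 + 79 (+21 from intervention) = 59
  R = 42 + 6·79 + 5·156 − 2·59 = 1178
R: 870 − 1178 = -308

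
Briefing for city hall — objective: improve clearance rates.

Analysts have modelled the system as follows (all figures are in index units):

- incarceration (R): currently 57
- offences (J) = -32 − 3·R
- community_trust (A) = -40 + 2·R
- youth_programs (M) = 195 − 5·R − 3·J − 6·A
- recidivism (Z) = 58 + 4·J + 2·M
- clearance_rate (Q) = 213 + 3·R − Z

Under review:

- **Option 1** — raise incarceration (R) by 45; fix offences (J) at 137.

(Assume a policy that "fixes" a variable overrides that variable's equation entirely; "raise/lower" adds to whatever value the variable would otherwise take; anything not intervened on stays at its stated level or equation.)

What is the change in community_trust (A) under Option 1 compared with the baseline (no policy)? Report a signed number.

Baseline:
  R = 57
  A = -40 + 2·57 = 74
Option 1 (R + 45, J := 137):
  R = 57 + 45 = 102
  A = -40 + 2·102 = 164
Change in A: 164 − 74 = 90

90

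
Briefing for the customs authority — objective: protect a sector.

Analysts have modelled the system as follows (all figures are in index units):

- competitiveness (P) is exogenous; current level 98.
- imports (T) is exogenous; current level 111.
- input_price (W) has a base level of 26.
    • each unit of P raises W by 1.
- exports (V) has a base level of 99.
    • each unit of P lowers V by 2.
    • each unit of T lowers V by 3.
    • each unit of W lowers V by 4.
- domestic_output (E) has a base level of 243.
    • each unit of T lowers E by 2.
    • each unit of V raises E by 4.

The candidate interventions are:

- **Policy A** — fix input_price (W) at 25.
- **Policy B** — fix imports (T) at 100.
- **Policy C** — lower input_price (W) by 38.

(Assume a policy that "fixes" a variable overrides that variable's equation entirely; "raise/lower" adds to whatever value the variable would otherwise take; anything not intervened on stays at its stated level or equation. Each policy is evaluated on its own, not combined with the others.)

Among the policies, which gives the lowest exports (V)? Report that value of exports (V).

Policy A (W := 25):
  P = 98
  T = 111
  W = 25
  V = 99 − 2·98 − 3·111 − 4·25 = -530
Policy B (T := 100):
  P = 98
  T = 100
  W = 26 + 98 = 124
  V = 99 − 2·98 − 3·100 − 4·124 = -893
Policy C (W − 38):
  P = 98
  T = 111
  W = 26 + 98 (−38 from intervention) = 86
  V = 99 − 2·98 − 3·111 − 4·86 = -774
Comparing — Policy A: V=-530, Policy B: V=-893, Policy C: V=-774. Lowest is -893 (Policy B).

-893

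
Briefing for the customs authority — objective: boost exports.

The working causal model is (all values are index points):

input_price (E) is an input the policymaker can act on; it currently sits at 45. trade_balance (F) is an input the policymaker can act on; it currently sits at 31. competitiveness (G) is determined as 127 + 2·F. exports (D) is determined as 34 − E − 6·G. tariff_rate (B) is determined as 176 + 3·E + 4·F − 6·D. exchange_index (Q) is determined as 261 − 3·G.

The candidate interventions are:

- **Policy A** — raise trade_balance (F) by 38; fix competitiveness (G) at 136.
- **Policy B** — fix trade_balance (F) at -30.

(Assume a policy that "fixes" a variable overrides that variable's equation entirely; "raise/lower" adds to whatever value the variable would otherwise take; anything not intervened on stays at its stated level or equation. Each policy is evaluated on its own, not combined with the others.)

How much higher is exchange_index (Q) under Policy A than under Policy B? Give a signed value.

Policy A (F + 38, G := 136):
  F = 31 + 38 = 69
  G = 136
  Q = 261 − 3·136 = -147
Policy B (F := -30):
  F = -30
  G = 127 + 2·(-30) = 67
  Q = 261 − 3·67 = 60
Q: -147 − 60 = -207

-207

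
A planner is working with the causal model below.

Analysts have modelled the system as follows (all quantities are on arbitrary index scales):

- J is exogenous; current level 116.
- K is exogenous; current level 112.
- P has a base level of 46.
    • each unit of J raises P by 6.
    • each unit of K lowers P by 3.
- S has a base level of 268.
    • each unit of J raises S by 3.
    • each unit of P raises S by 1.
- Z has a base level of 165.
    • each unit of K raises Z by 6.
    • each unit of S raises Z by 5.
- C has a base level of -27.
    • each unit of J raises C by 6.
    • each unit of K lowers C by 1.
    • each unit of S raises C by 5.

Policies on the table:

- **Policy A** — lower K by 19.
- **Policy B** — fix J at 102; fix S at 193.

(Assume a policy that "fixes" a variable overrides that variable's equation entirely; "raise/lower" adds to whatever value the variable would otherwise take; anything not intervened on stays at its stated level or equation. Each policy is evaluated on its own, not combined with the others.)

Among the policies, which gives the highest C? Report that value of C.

Policy A (K − 19):
  J = 116
  K = 112 − 19 = 93
  P = 46 + 6·116 − 3·93 = 463
  S = 268 + 3·116 + 463 = 1079
  C = -27 + 6·116 − 93 + 5·1079 = 5971
Policy B (J := 102, S := 193):
  J = 102
  K = 112
  P = 46 + 6·102 − 3·112 = 322
  S = 193
  C = -27 + 6·102 − 112 + 5·193 = 1438
Comparing — Policy A: C=5971, Policy B: C=1438. Highest is 5971 (Policy A).

5971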